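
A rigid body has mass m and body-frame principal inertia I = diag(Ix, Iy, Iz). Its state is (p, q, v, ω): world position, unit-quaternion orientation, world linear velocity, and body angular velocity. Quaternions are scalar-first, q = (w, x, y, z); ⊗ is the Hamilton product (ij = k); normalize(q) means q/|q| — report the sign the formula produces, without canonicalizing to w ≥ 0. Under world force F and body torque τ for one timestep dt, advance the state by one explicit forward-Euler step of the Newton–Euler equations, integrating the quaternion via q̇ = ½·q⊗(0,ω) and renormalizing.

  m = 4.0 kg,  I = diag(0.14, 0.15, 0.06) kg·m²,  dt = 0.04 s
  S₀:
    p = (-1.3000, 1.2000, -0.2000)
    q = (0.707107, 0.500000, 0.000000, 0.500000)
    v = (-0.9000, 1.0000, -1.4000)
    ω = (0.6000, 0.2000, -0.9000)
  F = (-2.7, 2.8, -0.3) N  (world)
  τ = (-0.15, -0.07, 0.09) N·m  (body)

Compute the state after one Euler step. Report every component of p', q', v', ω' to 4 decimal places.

ω×(Iω) gyroscopic = (0.0162, -0.0432, 0.0012)
(τ − ω×Iω)/I = (-1.1871, -0.1787, 1.4800)
new body rate ω' = (0.5525, 0.1929, -0.8408)
Hamilton product q⊗(0,ω) = (0.1500000, 0.3242642, 0.8914214, -0.5363963)
updated quaternion q' = (0.7099, 0.5064, 0.0178, 0.4892)
a = F/m = (-0.6750, 0.7000, -0.0750)
p' = p + v·dt = (-1.3360, 1.2400, -0.2560)
v + (F/m)dt = (-0.9270, 1.0280, -1.4030)

p' = (-1.3360, 1.2400, -0.2560)
q' = (0.7099, 0.5064, 0.0178, 0.4892)
v' = (-0.9270, 1.0280, -1.4030)
ω' = (0.5525, 0.1929, -0.8408)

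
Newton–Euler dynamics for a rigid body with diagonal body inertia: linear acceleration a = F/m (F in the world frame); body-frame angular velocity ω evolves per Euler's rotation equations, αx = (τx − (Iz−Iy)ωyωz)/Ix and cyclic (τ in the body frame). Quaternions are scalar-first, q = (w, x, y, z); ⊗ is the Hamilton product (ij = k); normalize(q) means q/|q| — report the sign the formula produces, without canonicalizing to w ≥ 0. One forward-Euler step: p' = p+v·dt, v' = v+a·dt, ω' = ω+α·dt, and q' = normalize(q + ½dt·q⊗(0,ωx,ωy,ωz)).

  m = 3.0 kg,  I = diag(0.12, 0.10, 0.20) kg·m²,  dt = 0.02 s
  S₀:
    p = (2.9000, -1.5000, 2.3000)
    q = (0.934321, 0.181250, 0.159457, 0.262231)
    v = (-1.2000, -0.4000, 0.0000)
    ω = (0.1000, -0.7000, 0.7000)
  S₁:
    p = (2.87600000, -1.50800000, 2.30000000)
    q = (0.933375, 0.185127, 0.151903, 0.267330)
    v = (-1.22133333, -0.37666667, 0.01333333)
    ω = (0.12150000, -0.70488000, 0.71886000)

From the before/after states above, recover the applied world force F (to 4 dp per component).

Δv = v₁−v₀ = (-0.02133333, 0.02333333, 0.01333333)
applied force F = (-3.2000, 3.5000, 2.0000)

F = (-3.2000, 3.5000, 2.0000)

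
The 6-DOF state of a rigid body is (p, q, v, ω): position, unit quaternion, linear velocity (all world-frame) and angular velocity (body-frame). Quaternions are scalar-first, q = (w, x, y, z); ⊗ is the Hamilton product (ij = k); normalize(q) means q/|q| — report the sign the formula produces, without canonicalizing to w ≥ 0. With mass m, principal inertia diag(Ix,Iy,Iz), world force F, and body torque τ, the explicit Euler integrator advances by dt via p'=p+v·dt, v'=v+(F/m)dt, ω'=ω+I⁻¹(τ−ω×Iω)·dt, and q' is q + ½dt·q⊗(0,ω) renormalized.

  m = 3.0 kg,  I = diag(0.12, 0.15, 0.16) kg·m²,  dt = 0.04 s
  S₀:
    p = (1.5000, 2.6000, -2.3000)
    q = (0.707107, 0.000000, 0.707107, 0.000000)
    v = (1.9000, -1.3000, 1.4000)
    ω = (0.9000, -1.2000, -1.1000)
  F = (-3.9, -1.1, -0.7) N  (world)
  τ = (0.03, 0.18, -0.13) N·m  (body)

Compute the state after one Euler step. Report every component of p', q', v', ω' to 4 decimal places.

angular accel α = (0.1400, 0.9360, -0.6100)
ω + α·dt = (0.9056, -1.1626, -1.1244)
2q̇ = q⊗(0,ω) = (0.8485284, -0.1414214, -0.8485284, -1.4142140)
updated quaternion q' = (0.7236, -0.0028, 0.6897, -0.0283)
linear accel F/m = (-1.3000, -0.3667, -0.2333)
p + v·dt = (1.5760, 2.5480, -2.2440)
new velocity v' = (1.8480, -1.3147, 1.3907)

p' = (1.5760, 2.5480, -2.2440)
q' = (0.7236, -0.0028, 0.6897, -0.0283)
v' = (1.8480, -1.3147, 1.3907)
ω' = (0.9056, -1.1626, -1.1244)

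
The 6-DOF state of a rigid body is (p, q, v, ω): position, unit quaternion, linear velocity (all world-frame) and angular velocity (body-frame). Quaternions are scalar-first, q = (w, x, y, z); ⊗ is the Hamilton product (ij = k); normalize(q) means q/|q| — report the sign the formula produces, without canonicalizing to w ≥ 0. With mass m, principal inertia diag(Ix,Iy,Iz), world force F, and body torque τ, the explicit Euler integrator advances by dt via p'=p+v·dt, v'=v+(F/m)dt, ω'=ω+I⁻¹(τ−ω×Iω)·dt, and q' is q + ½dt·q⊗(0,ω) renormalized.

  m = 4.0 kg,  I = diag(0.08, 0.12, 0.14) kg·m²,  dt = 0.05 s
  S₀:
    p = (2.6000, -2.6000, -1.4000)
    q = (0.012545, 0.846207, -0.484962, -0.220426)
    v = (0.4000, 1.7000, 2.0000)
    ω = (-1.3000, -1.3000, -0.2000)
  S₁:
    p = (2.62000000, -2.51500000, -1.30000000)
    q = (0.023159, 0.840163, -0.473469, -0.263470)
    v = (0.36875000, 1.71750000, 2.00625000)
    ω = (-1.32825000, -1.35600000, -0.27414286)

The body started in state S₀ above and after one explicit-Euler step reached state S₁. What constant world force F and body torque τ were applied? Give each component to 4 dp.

v₁ − v₀ = (-0.03125000, 0.01750000, 0.00625000)
F = m·Δv/dt = (-2.5000, 1.4000, 0.5000)
Δω = ω₁−ω₀ = (-0.02825000, -0.05600000, -0.07414286)
applied torque τ = (-0.0400, -0.1500, -0.1400)

F = (-2.5000, 1.4000, 0.5000)
τ = (-0.0400, -0.1500, -0.1400)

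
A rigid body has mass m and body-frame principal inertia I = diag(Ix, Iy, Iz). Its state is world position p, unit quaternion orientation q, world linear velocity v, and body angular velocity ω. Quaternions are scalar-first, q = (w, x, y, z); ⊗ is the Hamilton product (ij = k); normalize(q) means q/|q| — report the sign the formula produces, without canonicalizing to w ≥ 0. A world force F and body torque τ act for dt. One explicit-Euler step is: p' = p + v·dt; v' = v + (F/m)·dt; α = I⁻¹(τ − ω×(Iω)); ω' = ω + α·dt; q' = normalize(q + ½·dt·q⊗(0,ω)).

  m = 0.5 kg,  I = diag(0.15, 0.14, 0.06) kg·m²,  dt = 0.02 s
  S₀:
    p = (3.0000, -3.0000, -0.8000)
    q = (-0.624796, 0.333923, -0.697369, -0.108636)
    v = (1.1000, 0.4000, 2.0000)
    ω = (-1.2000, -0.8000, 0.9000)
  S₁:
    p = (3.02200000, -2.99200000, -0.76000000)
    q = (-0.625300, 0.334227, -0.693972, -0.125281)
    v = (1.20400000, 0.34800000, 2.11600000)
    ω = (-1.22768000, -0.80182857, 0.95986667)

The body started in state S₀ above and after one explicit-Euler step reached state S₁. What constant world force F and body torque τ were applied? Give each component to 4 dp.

velocity change Δv = (0.10400000, -0.05200000, 0.11600000)
F = m·Δv/dt = (2.6000, -1.3000, 2.9000)
Δω = ω₁−ω₀ = (-0.02768000, -0.00182857, 0.05986667)
I·α + gyro = (-0.1500, -0.1100, 0.1700)

F = (2.6000, -1.3000, 2.9000)
τ = (-0.1500, -0.1100, 0.1700)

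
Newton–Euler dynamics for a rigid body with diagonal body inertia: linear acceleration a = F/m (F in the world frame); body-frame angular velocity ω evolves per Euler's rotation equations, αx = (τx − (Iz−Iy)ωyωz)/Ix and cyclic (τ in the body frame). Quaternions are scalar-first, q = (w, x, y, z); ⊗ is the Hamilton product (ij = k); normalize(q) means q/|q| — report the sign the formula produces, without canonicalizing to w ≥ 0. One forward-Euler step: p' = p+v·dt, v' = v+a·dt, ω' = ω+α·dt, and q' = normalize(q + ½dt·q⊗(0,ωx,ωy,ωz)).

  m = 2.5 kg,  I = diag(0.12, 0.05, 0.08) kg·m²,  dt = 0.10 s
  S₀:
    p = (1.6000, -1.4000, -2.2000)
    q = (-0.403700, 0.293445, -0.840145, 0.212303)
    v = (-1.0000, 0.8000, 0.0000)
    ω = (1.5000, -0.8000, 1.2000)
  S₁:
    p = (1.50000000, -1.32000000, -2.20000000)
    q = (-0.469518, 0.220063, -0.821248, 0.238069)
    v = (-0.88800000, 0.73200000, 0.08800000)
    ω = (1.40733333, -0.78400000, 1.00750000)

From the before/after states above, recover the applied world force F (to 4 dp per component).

v₁ − v₀ = (0.11200000, -0.06800000, 0.08800000)
applied force F = (2.8000, -1.7000, 2.2000)

F = (2.8000, -1.7000, 2.2000)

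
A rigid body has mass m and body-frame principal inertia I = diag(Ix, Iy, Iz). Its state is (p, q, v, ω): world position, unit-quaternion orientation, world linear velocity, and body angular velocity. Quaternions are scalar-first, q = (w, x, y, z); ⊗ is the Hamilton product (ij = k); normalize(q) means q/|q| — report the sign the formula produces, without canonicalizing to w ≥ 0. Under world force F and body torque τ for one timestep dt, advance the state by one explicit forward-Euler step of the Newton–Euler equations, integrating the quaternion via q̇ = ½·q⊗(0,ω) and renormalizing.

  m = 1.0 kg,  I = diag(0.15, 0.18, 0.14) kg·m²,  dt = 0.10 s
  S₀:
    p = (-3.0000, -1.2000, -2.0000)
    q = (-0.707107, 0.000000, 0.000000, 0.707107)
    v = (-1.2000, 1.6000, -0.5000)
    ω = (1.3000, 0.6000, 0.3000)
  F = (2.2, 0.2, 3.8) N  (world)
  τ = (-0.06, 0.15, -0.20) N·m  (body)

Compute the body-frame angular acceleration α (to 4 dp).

ω×(Iω) gyroscopic = (-0.0072, 0.0039, 0.0234)
(τ − ω×Iω)/I = (-0.3520, 0.8117, -1.5957)

α = (-0.3520, 0.8117, -1.5957)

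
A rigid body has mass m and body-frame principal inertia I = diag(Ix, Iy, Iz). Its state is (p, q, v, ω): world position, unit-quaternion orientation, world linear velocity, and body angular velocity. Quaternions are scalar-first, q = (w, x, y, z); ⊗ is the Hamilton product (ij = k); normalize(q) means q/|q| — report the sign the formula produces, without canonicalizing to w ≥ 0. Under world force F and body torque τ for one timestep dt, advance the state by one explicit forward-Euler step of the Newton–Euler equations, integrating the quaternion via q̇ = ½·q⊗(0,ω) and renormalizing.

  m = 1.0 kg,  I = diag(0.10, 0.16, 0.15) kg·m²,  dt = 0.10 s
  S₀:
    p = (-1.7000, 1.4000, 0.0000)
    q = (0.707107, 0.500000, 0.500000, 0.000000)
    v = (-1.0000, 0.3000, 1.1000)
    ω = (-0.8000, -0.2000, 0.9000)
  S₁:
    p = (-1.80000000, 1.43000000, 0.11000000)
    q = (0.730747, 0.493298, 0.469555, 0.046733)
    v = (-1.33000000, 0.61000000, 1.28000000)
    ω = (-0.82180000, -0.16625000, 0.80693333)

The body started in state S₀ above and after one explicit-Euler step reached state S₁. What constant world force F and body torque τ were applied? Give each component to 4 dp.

Δv = v₁−v₀ = (-0.33000000, 0.31000000, 0.18000000)
m·(v₁−v₀)/dt = (-3.3000, 3.1000, 1.8000)
rate change Δω = (-0.02180000, 0.03375000, -0.09306667)
applied torque τ = (-0.0200, 0.0900, -0.1300)

F = (-3.3000, 3.1000, 1.8000)
τ = (-0.0200, 0.0900, -0.1300)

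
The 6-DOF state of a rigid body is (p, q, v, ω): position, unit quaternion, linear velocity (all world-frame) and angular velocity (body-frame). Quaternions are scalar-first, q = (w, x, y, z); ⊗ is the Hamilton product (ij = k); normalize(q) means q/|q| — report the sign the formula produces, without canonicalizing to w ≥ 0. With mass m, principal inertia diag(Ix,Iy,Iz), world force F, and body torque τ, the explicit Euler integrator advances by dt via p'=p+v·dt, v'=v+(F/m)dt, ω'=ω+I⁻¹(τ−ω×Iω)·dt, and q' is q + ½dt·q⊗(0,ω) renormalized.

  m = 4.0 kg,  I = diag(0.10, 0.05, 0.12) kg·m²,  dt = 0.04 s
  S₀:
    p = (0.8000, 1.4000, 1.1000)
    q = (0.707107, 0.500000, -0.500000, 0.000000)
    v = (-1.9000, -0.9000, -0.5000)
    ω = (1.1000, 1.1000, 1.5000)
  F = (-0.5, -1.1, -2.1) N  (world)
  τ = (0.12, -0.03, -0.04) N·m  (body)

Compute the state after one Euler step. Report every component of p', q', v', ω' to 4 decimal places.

linear accel F/m = (-0.1250, -0.2750, -0.5250)
p + v·dt = (0.7240, 1.3640, 1.0800)
v' = v + a·dt = (-1.9050, -0.9110, -0.5210)
gyro term ω×Iω = (0.1155, -0.0330, -0.0605)
(τ − ω×Iω)/I = (0.0450, 0.0600, 0.1708)
new body rate ω' = (1.1018, 1.1024, 1.5068)
2q̇ = q⊗(0,ω) = (0.0000000, 0.0278177, 0.0278177, 2.1606605)
q' = normalize(q + ½dt·q⊗(0,ω)) = (0.7064, 0.5001, -0.4990, 0.0432)

p' = (0.7240, 1.3640, 1.0800)
q' = (0.7064, 0.5001, -0.4990, 0.0432)
v' = (-1.9050, -0.9110, -0.5210)
ω' = (1.1018, 1.1024, 1.5068)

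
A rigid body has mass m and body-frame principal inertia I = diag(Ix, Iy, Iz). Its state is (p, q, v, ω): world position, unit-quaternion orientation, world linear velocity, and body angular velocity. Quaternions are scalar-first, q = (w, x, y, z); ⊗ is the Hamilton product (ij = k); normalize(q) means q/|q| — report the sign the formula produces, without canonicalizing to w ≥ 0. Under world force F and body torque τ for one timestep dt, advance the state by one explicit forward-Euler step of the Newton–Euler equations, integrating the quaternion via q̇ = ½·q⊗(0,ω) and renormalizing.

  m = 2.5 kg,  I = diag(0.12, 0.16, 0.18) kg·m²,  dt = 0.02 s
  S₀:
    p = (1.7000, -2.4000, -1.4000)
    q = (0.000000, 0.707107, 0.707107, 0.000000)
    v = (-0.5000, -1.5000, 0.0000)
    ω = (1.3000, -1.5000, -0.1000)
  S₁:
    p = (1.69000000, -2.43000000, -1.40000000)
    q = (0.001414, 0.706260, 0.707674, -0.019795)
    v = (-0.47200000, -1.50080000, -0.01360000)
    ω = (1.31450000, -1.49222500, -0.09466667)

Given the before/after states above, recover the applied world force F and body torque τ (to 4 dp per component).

F = (3.5000, -0.1000, -1.7000)
τ = (0.0900, 0.0700, -0.0300)

Δω = ω₁−ω₀ = (0.01450000, 0.00777500, 0.00533333)
applied torque τ = (0.0900, 0.0700, -0.0300)
v₁ − v₀ = (0.02800000, -0.00080000, -0.01360000)
m·(v₁−v₀)/dt = (3.5000, -0.1000, -1.7000)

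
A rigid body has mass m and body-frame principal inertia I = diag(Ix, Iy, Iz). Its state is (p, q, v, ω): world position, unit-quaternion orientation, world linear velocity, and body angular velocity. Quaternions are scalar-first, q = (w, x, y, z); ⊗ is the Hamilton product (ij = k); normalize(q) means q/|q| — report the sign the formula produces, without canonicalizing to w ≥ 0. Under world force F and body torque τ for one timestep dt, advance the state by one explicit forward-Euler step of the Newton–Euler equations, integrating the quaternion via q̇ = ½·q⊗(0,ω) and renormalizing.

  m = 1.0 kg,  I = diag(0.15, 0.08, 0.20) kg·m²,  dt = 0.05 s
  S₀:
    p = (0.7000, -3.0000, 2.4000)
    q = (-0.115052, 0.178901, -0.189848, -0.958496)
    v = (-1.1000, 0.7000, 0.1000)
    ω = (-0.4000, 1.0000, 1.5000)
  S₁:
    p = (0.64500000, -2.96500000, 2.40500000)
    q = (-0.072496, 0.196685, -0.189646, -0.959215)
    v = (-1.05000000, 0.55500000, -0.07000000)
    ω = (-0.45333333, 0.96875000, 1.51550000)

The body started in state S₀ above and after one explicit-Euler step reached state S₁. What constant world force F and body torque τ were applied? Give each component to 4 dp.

F = (1.0000, -2.9000, -3.4000)
τ = (0.0200, -0.0200, 0.0900)

rate change Δω = (-0.05333333, -0.03125000, 0.01550000)
gyro term ω₀×Iω₀ = (0.1800, 0.0300, 0.0280)
I·α + gyro = (0.0200, -0.0200, 0.0900)
Δv = v₁−v₀ = (0.05000000, -0.14500000, -0.17000000)
m·(v₁−v₀)/dt = (1.0000, -2.9000, -3.4000)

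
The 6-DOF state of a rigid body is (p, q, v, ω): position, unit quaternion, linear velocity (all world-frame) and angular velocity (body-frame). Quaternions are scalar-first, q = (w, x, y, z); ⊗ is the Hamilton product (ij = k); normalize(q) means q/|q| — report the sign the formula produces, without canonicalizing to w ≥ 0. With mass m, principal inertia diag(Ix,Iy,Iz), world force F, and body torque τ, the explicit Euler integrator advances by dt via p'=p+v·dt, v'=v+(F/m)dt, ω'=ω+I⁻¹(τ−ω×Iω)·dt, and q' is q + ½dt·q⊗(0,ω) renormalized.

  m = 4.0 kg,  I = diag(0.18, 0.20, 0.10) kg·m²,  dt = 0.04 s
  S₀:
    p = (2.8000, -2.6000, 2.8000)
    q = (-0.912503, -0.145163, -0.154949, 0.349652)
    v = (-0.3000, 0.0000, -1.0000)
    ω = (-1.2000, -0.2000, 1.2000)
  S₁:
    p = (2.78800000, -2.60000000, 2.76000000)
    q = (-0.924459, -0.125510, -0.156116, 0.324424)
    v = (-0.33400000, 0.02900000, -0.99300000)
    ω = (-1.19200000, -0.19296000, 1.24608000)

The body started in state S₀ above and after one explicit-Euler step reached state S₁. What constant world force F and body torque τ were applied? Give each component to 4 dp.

velocity change Δv = (-0.03400000, 0.02900000, 0.00700000)
m·(v₁−v₀)/dt = (-3.4000, 2.9000, 0.7000)
rate change Δω = (0.00800000, 0.00704000, 0.04608000)
precession coupling = (0.0240, -0.1152, 0.0048)
I·α + gyro = (0.0600, -0.0800, 0.1200)

F = (-3.4000, 2.9000, 0.7000)
τ = (0.0600, -0.0800, 0.1200)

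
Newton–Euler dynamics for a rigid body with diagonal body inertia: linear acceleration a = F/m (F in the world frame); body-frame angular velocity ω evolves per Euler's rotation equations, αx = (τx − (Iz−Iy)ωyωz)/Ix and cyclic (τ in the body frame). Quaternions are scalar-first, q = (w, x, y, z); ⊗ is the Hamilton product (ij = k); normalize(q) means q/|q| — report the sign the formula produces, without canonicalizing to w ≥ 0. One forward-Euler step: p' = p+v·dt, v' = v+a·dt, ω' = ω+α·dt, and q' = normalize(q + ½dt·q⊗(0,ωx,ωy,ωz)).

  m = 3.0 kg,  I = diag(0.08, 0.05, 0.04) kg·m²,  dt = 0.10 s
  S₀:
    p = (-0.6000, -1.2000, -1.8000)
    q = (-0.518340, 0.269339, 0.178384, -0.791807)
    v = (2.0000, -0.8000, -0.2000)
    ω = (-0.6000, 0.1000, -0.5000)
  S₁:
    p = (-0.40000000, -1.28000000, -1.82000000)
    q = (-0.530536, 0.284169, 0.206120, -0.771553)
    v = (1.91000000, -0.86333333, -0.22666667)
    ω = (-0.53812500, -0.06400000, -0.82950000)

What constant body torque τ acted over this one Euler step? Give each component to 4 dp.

τ = (0.0500, -0.0700, -0.1300)

ω₁ − ω₀ = (0.06187500, -0.16400000, -0.32950000)
ω₀×(Iω₀) = (0.0005, 0.0120, 0.0018)
τ = I·(Δω/dt) + ω₀×(Iω₀) = (0.0500, -0.0700, -0.1300)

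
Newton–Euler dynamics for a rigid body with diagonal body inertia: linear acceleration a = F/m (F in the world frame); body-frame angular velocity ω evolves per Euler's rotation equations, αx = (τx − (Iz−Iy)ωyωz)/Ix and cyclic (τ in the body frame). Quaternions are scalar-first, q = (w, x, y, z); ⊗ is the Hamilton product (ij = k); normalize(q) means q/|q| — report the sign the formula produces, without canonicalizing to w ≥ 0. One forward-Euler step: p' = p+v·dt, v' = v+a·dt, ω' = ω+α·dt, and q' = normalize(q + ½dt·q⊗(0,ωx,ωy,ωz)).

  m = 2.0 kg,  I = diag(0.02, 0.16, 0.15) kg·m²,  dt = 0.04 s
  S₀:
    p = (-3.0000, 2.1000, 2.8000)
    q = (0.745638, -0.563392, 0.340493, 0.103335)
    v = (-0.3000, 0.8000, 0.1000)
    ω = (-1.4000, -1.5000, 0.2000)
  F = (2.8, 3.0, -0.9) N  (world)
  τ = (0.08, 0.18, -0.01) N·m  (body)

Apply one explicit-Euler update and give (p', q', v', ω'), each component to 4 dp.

(τ − ω×Iω)/I = (3.8500, 0.8975, -2.0267)
ω + α·dt = (-1.2460, -1.4641, 0.1189)
2q̇ = q⊗(0,ω) = (-0.2986763, -0.8207921, -1.1504476, 1.4709058)
q + ½dt·q⊗(0,ω), renormalized = (0.7390, -0.5793, 0.3172, 0.1326)
p + v·dt = (-3.0120, 2.1320, 2.8040)
v + (F/m)dt = (-0.2440, 0.8600, 0.0820)

p' = (-3.0120, 2.1320, 2.8040)
q' = (0.7390, -0.5793, 0.3172, 0.1326)
v' = (-0.2440, 0.8600, 0.0820)
ω' = (-1.2460, -1.4641, 0.1189)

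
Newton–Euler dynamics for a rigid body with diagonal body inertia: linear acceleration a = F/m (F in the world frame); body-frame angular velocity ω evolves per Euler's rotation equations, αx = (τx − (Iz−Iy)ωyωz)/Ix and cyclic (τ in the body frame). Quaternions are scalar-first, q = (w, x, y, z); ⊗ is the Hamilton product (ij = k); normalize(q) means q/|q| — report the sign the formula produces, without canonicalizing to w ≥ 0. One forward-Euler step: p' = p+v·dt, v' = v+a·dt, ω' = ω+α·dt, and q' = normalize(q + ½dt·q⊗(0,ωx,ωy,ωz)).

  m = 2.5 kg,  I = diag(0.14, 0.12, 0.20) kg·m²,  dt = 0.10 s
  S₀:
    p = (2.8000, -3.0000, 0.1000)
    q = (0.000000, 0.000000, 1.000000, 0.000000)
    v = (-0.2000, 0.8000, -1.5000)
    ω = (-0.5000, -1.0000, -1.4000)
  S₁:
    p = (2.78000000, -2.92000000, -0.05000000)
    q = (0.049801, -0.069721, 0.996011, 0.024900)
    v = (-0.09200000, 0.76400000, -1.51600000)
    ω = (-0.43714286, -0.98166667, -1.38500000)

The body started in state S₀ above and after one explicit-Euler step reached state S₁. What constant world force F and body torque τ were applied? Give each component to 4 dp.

F = (2.7000, -0.9000, -0.4000)
τ = (0.2000, -0.0200, 0.0200)

velocity change Δv = (0.10800000, -0.03600000, -0.01600000)
m·(v₁−v₀)/dt = (2.7000, -0.9000, -0.4000)
Δω = ω₁−ω₀ = (0.06285714, 0.01833333, 0.01500000)
precession coupling = (0.1120, -0.0420, -0.0100)
I·α + gyro = (0.2000, -0.0200, 0.0200)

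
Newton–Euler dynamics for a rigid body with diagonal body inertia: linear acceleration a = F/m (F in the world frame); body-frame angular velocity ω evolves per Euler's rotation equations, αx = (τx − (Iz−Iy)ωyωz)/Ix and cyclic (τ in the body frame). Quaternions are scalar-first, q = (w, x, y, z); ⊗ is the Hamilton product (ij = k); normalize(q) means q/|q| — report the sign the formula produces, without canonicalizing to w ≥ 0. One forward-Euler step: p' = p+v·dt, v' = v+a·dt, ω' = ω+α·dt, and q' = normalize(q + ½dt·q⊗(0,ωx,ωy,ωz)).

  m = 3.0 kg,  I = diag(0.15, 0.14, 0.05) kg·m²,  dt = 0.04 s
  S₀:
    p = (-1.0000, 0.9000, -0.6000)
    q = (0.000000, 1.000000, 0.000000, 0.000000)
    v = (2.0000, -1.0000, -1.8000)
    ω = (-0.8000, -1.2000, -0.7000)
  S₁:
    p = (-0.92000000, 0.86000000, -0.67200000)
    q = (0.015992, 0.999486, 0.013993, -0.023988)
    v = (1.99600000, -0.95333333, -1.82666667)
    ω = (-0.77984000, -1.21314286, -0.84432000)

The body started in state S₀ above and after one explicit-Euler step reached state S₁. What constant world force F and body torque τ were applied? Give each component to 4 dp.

Δv = v₁−v₀ = (-0.00400000, 0.04666667, -0.02666667)
F = m·Δv/dt = (-0.3000, 3.5000, -2.0000)
rate change Δω = (0.02016000, -0.01314286, -0.14432000)
ω₀×(Iω₀) = (-0.0756, 0.0560, -0.0096)
τ = I·(Δω/dt) + ω₀×(Iω₀) = (0.0000, 0.0100, -0.1900)

F = (-0.3000, 3.5000, -2.0000)
τ = (0.0000, 0.0100, -0.1900)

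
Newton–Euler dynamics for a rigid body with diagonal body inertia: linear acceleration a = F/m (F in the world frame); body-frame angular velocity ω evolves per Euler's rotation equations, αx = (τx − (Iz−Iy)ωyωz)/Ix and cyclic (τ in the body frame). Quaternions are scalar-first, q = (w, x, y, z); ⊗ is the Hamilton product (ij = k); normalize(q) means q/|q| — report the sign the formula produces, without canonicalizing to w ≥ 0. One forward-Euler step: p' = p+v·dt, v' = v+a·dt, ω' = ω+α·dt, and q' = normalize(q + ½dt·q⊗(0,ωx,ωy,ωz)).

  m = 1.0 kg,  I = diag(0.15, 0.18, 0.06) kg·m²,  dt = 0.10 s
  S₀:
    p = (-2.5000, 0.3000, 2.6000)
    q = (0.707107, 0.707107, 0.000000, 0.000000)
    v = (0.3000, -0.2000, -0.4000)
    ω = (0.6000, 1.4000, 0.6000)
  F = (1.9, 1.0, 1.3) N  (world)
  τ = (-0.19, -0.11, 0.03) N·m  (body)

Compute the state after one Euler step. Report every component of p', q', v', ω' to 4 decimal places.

p' = (-2.4700, 0.2800, 2.5600)
q' = (0.6836, 0.7259, 0.0282, 0.0705)
v' = (0.4900, -0.1000, -0.2700)
ω' = (0.5405, 1.3209, 0.6080)

a = F/m = (1.9000, 1.0000, 1.3000)
p' = p + v·dt = (-2.4700, 0.2800, 2.5600)
v' = v + a·dt = (0.4900, -0.1000, -0.2700)
angular accel α = (-0.5947, -0.7911, 0.0800)
new body rate ω' = (0.5405, 1.3209, 0.6080)
q⊗(0,ω) = (-0.4242642, 0.4242642, 0.5656856, 1.4142140)
updated quaternion q' = (0.6836, 0.7259, 0.0282, 0.0705)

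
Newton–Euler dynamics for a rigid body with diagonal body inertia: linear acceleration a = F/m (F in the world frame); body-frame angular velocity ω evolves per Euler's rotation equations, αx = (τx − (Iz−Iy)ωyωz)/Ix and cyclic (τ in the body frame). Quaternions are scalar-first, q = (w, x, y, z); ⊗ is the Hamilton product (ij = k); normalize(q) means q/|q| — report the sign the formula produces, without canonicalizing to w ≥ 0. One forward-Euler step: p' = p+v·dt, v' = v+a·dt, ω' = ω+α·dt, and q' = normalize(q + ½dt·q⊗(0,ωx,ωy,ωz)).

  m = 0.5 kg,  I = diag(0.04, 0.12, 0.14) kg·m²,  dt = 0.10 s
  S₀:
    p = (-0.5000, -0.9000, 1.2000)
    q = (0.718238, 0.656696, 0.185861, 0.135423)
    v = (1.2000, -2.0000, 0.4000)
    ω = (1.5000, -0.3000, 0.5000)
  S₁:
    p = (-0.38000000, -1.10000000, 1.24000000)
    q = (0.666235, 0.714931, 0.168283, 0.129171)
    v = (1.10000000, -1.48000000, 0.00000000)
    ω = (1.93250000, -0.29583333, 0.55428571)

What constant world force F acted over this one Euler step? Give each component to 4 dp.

Δv = v₁−v₀ = (-0.10000000, 0.52000000, -0.40000000)
m·(v₁−v₀)/dt = (-0.5000, 2.6000, -2.0000)

F = (-0.5000, 2.6000, -2.0000)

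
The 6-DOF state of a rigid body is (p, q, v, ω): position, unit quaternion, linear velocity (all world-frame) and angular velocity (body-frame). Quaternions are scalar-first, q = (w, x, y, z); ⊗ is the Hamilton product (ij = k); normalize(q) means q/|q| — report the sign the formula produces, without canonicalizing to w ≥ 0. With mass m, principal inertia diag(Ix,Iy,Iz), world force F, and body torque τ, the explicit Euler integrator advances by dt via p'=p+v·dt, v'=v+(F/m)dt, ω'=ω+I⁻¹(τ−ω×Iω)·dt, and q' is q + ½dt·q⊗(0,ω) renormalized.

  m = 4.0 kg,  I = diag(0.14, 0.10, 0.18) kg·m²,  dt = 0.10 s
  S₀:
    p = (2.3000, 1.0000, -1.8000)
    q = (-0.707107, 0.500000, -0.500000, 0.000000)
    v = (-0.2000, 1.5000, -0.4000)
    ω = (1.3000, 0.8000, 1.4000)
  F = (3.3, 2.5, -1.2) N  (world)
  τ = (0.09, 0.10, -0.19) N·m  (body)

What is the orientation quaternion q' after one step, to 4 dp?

2q̇ = q⊗(0,ω) = (-0.2500000, -1.6192391, -1.2656856, 0.0600502)
updated quaternion q' = (-0.7158, 0.4168, -0.5603, 0.0030)

q' = (-0.7158, 0.4168, -0.5603, 0.0030)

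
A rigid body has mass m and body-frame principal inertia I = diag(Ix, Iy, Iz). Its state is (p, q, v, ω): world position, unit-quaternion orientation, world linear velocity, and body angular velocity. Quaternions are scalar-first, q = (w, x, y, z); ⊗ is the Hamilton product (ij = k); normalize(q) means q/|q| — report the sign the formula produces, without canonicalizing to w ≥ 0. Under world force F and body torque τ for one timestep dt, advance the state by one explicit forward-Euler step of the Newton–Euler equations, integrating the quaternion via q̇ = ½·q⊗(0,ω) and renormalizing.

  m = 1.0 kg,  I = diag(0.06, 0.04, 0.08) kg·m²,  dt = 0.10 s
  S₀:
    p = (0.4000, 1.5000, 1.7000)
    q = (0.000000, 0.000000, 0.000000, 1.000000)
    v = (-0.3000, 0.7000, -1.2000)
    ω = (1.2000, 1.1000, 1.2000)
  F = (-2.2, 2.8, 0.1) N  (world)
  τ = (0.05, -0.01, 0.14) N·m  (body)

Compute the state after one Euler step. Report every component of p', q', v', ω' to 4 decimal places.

ω×(Iω) gyroscopic = (0.0528, -0.0288, -0.0264)
α = I⁻¹(τ − ω×Iω) = (-0.0467, 0.4700, 2.0800)
ω + α·dt = (1.1953, 1.1470, 1.4080)
2q̇ = q⊗(0,ω) = (-1.2000000, -1.1000000, 1.2000000, 0.0000000)
q + ½dt·q⊗(0,ω), renormalized = (-0.0597, -0.0547, 0.0597, 0.9949)
linear accel F/m = (-2.2000, 2.8000, 0.1000)
p + v·dt = (0.3700, 1.5700, 1.5800)
v + (F/m)dt = (-0.5200, 0.9800, -1.1900)

p' = (0.3700, 1.5700, 1.5800)
q' = (-0.0597, -0.0547, 0.0597, 0.9949)
v' = (-0.5200, 0.9800, -1.1900)
ω' = (1.1953, 1.1470, 1.4080)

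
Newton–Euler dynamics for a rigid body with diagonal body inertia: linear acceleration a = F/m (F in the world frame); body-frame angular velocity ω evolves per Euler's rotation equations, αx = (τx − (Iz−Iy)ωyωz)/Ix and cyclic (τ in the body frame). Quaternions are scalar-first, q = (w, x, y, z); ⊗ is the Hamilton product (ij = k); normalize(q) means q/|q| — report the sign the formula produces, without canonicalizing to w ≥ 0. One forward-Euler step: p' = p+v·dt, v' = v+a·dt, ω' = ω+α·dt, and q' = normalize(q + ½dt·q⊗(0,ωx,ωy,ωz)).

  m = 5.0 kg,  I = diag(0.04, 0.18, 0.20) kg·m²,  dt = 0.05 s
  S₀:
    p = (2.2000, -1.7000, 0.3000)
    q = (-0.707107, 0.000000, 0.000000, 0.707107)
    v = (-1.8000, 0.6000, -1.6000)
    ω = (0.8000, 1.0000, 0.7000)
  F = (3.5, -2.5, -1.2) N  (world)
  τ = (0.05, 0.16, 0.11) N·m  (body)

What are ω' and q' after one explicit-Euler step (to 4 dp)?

α = I⁻¹(τ − ω×Iω) = (0.9000, 1.3867, -0.0100)
ω' = ω + α·dt = (0.8450, 1.0693, 0.6995)
2q̇ = q⊗(0,ω) = (-0.4949749, -1.2727926, -0.1414214, -0.4949749)
q + ½dt·q⊗(0,ω), renormalized = (-0.7190, -0.0318, -0.0035, 0.6943)

ω' = (0.8450, 1.0693, 0.6995)
q' = (-0.7190, -0.0318, -0.0035, 0.6943)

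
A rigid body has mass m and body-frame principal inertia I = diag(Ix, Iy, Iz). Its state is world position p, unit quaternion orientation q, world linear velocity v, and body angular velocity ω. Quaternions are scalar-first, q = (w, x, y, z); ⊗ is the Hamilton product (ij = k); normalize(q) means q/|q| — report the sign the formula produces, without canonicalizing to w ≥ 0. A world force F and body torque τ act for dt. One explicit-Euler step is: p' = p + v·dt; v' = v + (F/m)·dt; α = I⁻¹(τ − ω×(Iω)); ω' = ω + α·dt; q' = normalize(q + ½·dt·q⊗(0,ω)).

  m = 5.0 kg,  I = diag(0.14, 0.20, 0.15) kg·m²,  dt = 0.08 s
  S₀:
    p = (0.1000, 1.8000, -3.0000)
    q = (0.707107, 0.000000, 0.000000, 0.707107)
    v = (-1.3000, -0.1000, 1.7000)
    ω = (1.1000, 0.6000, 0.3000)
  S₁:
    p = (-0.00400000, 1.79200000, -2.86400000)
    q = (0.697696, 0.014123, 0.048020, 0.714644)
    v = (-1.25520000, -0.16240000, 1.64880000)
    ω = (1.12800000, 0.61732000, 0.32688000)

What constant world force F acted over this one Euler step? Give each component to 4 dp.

v₁ − v₀ = (0.04480000, -0.06240000, -0.05120000)
F = m·Δv/dt = (2.8000, -3.9000, -3.2000)

F = (2.8000, -3.9000, -3.2000)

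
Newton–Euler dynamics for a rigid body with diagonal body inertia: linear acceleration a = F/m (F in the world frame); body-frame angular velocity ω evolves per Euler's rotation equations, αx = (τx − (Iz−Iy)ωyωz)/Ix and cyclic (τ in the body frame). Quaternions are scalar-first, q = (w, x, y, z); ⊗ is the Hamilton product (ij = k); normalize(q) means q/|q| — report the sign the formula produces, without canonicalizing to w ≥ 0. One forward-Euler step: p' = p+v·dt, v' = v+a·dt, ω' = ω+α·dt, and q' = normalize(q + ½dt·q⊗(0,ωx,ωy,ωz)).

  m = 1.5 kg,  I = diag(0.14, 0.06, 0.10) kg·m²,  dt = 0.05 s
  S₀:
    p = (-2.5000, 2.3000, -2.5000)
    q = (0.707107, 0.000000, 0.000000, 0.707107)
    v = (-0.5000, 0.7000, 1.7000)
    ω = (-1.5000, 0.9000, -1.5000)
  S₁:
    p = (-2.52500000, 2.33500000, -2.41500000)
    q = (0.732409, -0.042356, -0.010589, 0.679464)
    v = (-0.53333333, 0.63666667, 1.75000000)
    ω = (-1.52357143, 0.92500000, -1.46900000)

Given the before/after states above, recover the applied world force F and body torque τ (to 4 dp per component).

F = (-1.0000, -1.9000, 1.5000)
τ = (-0.1200, 0.1200, 0.1700)

Δv = v₁−v₀ = (-0.03333333, -0.06333333, 0.05000000)
applied force F = (-1.0000, -1.9000, 1.5000)
Δω = ω₁−ω₀ = (-0.02357143, 0.02500000, 0.03100000)
gyro term ω₀×Iω₀ = (-0.0540, 0.0900, 0.1080)
τ = I·(Δω/dt) + ω₀×(Iω₀) = (-0.1200, 0.1200, 0.1700)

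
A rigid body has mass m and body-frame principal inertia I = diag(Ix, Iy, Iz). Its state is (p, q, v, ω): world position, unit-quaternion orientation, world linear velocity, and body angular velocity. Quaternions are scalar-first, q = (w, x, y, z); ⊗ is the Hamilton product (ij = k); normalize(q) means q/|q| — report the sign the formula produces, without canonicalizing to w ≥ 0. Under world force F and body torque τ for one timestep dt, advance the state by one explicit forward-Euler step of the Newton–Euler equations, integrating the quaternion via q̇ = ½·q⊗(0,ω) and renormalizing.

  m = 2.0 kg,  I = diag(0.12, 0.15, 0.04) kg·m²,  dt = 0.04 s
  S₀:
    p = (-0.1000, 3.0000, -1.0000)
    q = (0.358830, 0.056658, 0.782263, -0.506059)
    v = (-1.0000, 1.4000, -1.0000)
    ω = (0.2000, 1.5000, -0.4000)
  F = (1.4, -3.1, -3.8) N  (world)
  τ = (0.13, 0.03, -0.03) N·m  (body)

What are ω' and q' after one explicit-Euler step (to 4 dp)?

ω' = (0.2213, 1.5097, -0.4390)
q' = (0.3309, 0.0670, 0.7911, -0.5101)

(τ − ω×Iω)/I = (0.5333, 0.2427, -0.9750)
ω + α·dt = (0.2213, 1.5097, -0.4390)
2q̇ = q⊗(0,ω) = (-1.3871497, 0.5179493, 0.4596964, -0.2149976)
updated quaternion q' = (0.3309, 0.0670, 0.7911, -0.5101)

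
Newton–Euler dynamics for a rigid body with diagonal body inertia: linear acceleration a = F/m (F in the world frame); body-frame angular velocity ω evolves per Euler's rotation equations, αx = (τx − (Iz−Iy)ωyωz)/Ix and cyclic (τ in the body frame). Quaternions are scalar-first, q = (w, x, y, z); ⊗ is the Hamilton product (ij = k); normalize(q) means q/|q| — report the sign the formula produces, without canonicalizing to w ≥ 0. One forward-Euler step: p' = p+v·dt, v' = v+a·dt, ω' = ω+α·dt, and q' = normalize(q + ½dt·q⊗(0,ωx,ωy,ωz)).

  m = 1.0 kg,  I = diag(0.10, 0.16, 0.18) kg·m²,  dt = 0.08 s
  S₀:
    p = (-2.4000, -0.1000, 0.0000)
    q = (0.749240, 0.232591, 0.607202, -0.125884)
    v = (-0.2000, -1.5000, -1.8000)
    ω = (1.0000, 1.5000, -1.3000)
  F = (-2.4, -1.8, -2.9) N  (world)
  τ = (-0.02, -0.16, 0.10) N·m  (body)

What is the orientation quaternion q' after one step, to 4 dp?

q' = (0.6942, 0.2376, 0.6566, -0.1745)

Hamilton product q⊗(0,ω) = (-1.3070432, 0.1487034, 1.3003443, -1.2323275)
q + ½dt·q⊗(0,ω), renormalized = (0.6942, 0.2376, 0.6566, -0.1745)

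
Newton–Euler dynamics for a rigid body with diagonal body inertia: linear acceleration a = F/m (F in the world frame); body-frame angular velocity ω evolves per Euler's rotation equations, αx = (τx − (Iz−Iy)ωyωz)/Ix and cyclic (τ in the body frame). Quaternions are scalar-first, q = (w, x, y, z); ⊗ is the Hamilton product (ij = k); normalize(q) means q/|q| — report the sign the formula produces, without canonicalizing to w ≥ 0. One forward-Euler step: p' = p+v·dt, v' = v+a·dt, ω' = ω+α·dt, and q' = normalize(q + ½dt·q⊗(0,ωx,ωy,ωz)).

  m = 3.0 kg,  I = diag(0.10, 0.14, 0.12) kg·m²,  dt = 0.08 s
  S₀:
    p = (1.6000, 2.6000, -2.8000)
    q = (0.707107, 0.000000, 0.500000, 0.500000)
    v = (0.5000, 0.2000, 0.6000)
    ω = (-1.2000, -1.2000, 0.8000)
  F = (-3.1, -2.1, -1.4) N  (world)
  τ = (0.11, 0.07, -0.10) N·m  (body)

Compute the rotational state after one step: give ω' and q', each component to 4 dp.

(τ − ω×Iω)/I = (0.9080, 0.3629, -1.3133)
ω + α·dt = (-1.1274, -1.1710, 0.6949)
Hamilton product q⊗(0,ω) = (0.2000000, 0.1514716, -1.4485284, 1.1656856)
updated quaternion q' = (0.7131, 0.0060, 0.4408, 0.5451)

ω' = (-1.1274, -1.1710, 0.6949)
q' = (0.7131, 0.0060, 0.4408, 0.5451)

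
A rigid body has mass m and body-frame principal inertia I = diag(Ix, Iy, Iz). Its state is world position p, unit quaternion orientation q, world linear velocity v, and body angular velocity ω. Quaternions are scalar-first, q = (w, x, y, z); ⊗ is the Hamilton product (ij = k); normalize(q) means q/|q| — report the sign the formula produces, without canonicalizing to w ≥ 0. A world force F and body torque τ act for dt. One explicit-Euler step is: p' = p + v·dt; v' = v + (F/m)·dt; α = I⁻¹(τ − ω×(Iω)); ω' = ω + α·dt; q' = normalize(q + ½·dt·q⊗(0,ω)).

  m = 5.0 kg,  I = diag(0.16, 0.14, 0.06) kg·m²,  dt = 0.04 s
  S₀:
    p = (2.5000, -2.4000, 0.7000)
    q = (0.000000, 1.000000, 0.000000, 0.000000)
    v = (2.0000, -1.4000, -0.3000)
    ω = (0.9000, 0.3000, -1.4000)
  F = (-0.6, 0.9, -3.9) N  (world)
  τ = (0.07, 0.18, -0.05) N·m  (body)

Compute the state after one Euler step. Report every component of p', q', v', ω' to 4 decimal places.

p' = (2.5800, -2.4560, 0.6880)
q' = (-0.0180, 0.9994, 0.0280, 0.0060)
v' = (1.9952, -1.3928, -0.3312)
ω' = (0.9091, 0.3874, -1.4297)

p' = p + v·dt = (2.5800, -2.4560, 0.6880)
new velocity v' = (1.9952, -1.3928, -0.3312)
precession coupling ω×(Iω) = (0.0336, -0.1260, -0.0054)
angular accel α = (0.2275, 2.1857, -0.7433)
ω' = ω + α·dt = (0.9091, 0.3874, -1.4297)
q⊗(0,ω) = (-0.9000000, 0.0000000, 1.4000000, 0.3000000)
q' = normalize(q + ½dt·q⊗(0,ω)) = (-0.0180, 0.9994, 0.0280, 0.0060)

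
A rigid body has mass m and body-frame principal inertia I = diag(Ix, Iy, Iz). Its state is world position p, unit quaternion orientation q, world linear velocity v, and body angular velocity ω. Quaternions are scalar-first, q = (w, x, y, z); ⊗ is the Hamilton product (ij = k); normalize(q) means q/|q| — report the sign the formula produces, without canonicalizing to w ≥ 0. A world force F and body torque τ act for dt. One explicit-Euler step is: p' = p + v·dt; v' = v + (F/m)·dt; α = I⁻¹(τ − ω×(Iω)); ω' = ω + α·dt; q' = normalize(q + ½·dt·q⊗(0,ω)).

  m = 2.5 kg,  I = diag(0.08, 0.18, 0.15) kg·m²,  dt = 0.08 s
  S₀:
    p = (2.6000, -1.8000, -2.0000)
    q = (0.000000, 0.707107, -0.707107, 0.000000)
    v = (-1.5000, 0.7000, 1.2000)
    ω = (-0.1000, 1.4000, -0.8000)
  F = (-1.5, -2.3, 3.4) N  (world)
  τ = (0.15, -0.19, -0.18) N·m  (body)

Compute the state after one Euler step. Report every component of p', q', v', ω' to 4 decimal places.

gyro term ω×Iω = (0.0336, -0.0056, -0.0140)
angular accel α = (1.4550, -1.0244, -1.1067)
new body rate ω' = (0.0164, 1.3180, -0.8885)
2q̇ = q⊗(0,ω) = (1.0606605, 0.5656856, 0.5656856, 0.9192391)
q + ½dt·q⊗(0,ω), renormalized = (0.0423, 0.7282, -0.6831, 0.0367)
a = (-0.6000, -0.9200, 1.3600)
p + v·dt = (2.4800, -1.7440, -1.9040)
v + (F/m)dt = (-1.5480, 0.6264, 1.3088)

p' = (2.4800, -1.7440, -1.9040)
q' = (0.0423, 0.7282, -0.6831, 0.0367)
v' = (-1.5480, 0.6264, 1.3088)
ω' = (0.0164, 1.3180, -0.8885)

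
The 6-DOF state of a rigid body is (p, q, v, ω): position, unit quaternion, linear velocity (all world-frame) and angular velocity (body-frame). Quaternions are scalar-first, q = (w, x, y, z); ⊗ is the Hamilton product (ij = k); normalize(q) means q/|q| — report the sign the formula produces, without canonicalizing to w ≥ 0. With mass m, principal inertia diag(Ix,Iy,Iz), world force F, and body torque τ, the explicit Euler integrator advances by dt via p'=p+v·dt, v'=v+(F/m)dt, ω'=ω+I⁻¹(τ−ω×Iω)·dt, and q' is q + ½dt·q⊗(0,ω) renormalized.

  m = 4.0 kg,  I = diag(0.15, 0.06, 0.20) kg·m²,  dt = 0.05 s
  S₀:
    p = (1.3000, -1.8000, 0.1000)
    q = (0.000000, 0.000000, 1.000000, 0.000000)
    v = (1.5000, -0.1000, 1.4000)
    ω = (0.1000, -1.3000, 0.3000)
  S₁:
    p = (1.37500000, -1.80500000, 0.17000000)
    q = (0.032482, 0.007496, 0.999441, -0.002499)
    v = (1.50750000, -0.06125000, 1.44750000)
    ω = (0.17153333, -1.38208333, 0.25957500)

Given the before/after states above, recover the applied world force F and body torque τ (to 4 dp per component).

rate change Δω = (0.07153333, -0.08208333, -0.04042500)
gyro term ω₀×Iω₀ = (-0.0546, -0.0015, 0.0117)
τ = I·(Δω/dt) + ω₀×(Iω₀) = (0.1600, -0.1000, -0.1500)
velocity change Δv = (0.00750000, 0.03875000, 0.04750000)
F = m·Δv/dt = (0.6000, 3.1000, 3.8000)

F = (0.6000, 3.1000, 3.8000)
τ = (0.1600, -0.1000, -0.1500)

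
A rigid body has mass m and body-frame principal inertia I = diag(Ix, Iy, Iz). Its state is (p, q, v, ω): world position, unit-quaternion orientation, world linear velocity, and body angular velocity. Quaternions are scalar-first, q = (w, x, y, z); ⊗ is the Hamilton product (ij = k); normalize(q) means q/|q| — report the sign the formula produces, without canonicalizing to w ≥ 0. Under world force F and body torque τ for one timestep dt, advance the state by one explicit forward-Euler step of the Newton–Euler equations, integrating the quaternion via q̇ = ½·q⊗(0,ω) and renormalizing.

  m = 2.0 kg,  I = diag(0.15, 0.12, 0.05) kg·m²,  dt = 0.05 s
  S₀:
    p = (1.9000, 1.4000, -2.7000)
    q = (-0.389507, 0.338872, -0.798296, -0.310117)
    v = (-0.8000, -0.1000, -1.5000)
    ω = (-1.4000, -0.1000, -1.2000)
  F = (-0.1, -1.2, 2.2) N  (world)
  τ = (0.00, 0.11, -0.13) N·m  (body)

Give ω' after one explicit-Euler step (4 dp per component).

ω' = (-1.3972, -0.1242, -1.3258)

gyro term ω×Iω = (-0.0084, 0.1680, -0.0042)
(τ − ω×Iω)/I = (0.0560, -0.4833, -2.5160)
ω' = ω + α·dt = (-1.3972, -0.1242, -1.3258)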